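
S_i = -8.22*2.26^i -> [-8.22, -18.58, -41.98, -94.88, -214.44]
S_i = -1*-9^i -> [-1, 9, -81, 729, -6561]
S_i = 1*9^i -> [1, 9, 81, 729, 6561]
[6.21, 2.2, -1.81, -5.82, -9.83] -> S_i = 6.21 + -4.01*i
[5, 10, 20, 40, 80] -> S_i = 5*2^i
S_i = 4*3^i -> [4, 12, 36, 108, 324]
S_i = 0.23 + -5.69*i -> [0.23, -5.46, -11.15, -16.84, -22.53]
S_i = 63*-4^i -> [63, -252, 1008, -4032, 16128]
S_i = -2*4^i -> [-2, -8, -32, -128, -512]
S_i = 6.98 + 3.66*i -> [6.98, 10.64, 14.3, 17.96, 21.62]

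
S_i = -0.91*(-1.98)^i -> [-0.91, 1.8, -3.57, 7.06, -13.99]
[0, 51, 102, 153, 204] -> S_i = 0 + 51*i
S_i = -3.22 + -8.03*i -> [-3.22, -11.25, -19.28, -27.31, -35.34]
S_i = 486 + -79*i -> [486, 407, 328, 249, 170]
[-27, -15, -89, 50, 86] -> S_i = Random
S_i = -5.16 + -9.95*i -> [-5.16, -15.11, -25.06, -35.01, -44.96]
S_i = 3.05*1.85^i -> [3.05, 5.64, 10.44, 19.31, 35.73]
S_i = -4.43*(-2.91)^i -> [-4.43, 12.89, -37.51, 109.16, -317.67]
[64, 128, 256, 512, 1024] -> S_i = 64*2^i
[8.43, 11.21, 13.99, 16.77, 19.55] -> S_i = 8.43 + 2.78*i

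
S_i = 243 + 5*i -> [243, 248, 253, 258, 263]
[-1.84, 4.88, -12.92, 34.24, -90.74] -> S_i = -1.84*(-2.65)^i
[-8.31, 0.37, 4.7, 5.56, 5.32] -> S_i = Random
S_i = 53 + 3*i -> [53, 56, 59, 62, 65]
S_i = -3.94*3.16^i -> [-3.94, -12.45, -39.34, -124.32, -392.87]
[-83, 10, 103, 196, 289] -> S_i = -83 + 93*i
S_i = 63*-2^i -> [63, -126, 252, -504, 1008]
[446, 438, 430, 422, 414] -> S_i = 446 + -8*i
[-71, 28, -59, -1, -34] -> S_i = Random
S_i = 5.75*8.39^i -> [5.75, 48.24, 404.75, 3395.89, 28491.52]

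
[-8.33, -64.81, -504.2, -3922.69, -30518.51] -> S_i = -8.33*7.78^i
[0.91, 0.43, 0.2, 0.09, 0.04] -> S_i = 0.91*0.47^i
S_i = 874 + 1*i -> [874, 875, 876, 877, 878]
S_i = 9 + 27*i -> [9, 36, 63, 90, 117]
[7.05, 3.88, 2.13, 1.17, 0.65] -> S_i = 7.05*0.55^i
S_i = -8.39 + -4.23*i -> [-8.39, -12.62, -16.85, -21.08, -25.31]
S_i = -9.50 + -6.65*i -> [-9.5, -16.15, -22.8, -29.45, -36.1]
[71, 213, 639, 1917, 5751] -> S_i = 71*3^i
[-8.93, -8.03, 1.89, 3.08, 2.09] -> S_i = Random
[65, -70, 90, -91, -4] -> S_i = Random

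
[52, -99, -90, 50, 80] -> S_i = Random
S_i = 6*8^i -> [6, 48, 384, 3072, 24576]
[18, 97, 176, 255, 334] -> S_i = 18 + 79*i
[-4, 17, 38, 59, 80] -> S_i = -4 + 21*i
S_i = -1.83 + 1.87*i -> [-1.83, 0.04, 1.91, 3.78, 5.65]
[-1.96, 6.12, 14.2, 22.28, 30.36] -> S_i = -1.96 + 8.08*i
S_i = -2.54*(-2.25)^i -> [-2.54, 5.72, -12.86, 28.93, -65.1]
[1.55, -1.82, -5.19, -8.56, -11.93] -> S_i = 1.55 + -3.37*i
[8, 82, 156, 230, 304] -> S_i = 8 + 74*i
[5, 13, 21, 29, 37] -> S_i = 5 + 8*i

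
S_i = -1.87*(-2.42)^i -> [-1.87, 4.53, -10.95, 26.5, -64.14]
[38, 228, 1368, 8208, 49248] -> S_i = 38*6^i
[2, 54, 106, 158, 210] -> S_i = 2 + 52*i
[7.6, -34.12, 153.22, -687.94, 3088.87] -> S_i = 7.60*(-4.49)^i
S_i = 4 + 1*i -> [4, 5, 6, 7, 8]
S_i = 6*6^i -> [6, 36, 216, 1296, 7776]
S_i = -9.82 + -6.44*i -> [-9.82, -16.26, -22.7, -29.14, -35.58]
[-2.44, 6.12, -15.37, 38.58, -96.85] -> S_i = -2.44*(-2.51)^i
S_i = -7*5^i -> [-7, -35, -175, -875, -4375]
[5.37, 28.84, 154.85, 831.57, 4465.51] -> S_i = 5.37*5.37^i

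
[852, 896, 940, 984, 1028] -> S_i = 852 + 44*i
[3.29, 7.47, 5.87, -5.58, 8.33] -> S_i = Random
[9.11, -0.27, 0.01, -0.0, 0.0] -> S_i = 9.11*(-0.03)^i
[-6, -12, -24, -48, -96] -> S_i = -6*2^i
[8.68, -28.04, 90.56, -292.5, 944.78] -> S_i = 8.68*(-3.23)^i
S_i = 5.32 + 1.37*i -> [5.32, 6.69, 8.06, 9.43, 10.8]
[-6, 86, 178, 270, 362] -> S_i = -6 + 92*i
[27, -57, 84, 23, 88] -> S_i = Random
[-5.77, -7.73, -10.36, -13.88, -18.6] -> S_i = -5.77*1.34^i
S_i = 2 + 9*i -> [2, 11, 20, 29, 38]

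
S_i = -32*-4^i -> [-32, 128, -512, 2048, -8192]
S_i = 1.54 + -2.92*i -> [1.54, -1.38, -4.3, -7.22, -10.14]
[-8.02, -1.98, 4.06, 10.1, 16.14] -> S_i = -8.02 + 6.04*i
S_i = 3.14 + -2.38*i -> [3.14, 0.76, -1.62, -4.0, -6.38]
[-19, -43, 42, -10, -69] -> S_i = Random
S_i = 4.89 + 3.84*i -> [4.89, 8.73, 12.57, 16.41, 20.25]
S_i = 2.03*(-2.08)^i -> [2.03, -4.22, 8.78, -18.27, 38.0]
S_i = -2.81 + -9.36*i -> [-2.81, -12.17, -21.53, -30.89, -40.25]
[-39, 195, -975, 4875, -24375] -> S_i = -39*-5^i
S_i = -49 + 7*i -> [-49, -42, -35, -28, -21]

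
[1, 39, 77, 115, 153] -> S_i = 1 + 38*i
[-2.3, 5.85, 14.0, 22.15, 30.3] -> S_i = -2.30 + 8.15*i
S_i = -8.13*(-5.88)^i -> [-8.13, 47.8, -281.09, 1652.81, -9718.51]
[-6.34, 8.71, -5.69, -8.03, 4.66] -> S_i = Random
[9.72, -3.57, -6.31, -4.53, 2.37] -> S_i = Random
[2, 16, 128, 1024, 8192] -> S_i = 2*8^i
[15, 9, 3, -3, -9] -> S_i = 15 + -6*i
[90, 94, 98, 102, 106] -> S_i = 90 + 4*i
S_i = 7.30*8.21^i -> [7.3, 59.93, 492.05, 4039.73, 33166.18]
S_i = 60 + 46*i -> [60, 106, 152, 198, 244]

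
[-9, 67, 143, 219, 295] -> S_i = -9 + 76*i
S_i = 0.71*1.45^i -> [0.71, 1.03, 1.49, 2.16, 3.14]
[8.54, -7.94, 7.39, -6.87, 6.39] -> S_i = 8.54*(-0.93)^i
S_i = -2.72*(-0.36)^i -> [-2.72, 0.98, -0.35, 0.13, -0.05]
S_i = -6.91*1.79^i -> [-6.91, -12.37, -22.14, -39.63, -70.94]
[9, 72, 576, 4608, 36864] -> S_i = 9*8^i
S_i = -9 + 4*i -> [-9, -5, -1, 3, 7]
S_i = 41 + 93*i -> [41, 134, 227, 320, 413]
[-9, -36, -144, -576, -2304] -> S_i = -9*4^i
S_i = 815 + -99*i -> [815, 716, 617, 518, 419]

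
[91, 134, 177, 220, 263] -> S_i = 91 + 43*i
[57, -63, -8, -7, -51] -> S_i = Random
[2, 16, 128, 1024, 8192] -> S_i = 2*8^i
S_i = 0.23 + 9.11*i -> [0.23, 9.34, 18.45, 27.56, 36.67]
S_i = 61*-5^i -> [61, -305, 1525, -7625, 38125]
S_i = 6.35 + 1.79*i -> [6.35, 8.14, 9.93, 11.72, 13.51]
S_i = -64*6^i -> [-64, -384, -2304, -13824, -82944]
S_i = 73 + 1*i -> [73, 74, 75, 76, 77]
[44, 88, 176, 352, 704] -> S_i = 44*2^i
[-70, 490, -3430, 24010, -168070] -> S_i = -70*-7^i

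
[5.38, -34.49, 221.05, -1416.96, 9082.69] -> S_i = 5.38*(-6.41)^i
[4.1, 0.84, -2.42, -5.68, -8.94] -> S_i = 4.10 + -3.26*i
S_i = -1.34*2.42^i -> [-1.34, -3.24, -7.85, -18.99, -45.96]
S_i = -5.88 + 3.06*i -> [-5.88, -2.82, 0.24, 3.3, 6.36]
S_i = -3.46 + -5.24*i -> [-3.46, -8.7, -13.94, -19.18, -24.42]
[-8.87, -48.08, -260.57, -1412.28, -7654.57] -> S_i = -8.87*5.42^i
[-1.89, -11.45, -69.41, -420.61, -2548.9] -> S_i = -1.89*6.06^i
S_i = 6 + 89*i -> [6, 95, 184, 273, 362]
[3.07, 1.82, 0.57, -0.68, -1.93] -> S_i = 3.07 + -1.25*i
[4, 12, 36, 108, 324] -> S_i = 4*3^i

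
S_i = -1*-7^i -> [-1, 7, -49, 343, -2401]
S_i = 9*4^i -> [9, 36, 144, 576, 2304]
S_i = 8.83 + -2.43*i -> [8.83, 6.4, 3.97, 1.54, -0.89]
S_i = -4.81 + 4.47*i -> [-4.81, -0.34, 4.13, 8.6, 13.07]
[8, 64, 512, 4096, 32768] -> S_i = 8*8^i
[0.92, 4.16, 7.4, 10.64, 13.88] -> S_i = 0.92 + 3.24*i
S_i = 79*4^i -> [79, 316, 1264, 5056, 20224]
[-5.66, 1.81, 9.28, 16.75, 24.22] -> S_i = -5.66 + 7.47*i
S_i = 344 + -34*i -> [344, 310, 276, 242, 208]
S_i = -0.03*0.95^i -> [-0.03, -0.03, -0.03, -0.03, -0.02]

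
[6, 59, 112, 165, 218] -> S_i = 6 + 53*i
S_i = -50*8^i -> [-50, -400, -3200, -25600, -204800]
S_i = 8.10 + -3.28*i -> [8.1, 4.82, 1.54, -1.74, -5.02]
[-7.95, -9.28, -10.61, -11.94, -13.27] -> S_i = -7.95 + -1.33*i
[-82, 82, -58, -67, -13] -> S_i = Random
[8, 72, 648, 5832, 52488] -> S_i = 8*9^i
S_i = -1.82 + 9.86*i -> [-1.82, 8.04, 17.9, 27.76, 37.62]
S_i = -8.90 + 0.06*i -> [-8.9, -8.84, -8.78, -8.72, -8.66]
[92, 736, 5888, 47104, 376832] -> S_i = 92*8^i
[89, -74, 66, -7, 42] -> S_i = Random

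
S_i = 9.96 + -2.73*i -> [9.96, 7.23, 4.5, 1.77, -0.96]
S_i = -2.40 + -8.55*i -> [-2.4, -10.95, -19.5, -28.05, -36.6]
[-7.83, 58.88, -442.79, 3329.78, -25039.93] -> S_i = -7.83*(-7.52)^i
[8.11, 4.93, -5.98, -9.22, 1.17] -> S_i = Random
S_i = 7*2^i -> [7, 14, 28, 56, 112]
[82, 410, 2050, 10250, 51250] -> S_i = 82*5^i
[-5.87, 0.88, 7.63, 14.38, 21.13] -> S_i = -5.87 + 6.75*i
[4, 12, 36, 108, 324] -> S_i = 4*3^i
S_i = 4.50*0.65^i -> [4.5, 2.92, 1.9, 1.24, 0.8]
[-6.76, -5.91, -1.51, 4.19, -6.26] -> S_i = Random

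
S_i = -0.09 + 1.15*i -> [-0.09, 1.06, 2.21, 3.36, 4.51]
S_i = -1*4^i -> [-1, -4, -16, -64, -256]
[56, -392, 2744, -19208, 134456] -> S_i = 56*-7^i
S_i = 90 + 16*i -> [90, 106, 122, 138, 154]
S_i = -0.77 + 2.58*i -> [-0.77, 1.81, 4.39, 6.97, 9.55]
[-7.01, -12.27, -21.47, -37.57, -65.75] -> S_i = -7.01*1.75^i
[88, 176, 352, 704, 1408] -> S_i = 88*2^i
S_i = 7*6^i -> [7, 42, 252, 1512, 9072]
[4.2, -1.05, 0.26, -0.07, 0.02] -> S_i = 4.20*(-0.25)^i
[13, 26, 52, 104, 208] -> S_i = 13*2^i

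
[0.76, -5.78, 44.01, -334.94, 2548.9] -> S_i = 0.76*(-7.61)^i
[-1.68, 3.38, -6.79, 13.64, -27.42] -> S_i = -1.68*(-2.01)^i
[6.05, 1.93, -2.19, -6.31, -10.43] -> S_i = 6.05 + -4.12*i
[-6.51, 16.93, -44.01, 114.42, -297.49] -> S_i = -6.51*(-2.60)^i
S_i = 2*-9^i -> [2, -18, 162, -1458, 13122]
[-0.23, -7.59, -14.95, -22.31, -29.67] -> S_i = -0.23 + -7.36*i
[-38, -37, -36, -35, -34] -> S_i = -38 + 1*i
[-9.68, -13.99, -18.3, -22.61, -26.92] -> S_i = -9.68 + -4.31*i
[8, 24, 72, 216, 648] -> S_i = 8*3^i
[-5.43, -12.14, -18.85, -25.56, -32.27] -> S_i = -5.43 + -6.71*i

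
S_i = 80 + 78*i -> [80, 158, 236, 314, 392]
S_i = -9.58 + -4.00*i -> [-9.58, -13.58, -17.58, -21.58, -25.58]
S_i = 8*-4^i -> [8, -32, 128, -512, 2048]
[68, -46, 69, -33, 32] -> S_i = Random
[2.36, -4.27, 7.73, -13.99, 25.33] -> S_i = 2.36*(-1.81)^i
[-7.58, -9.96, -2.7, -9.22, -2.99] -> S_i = Random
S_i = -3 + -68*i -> [-3, -71, -139, -207, -275]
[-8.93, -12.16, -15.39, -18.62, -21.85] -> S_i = -8.93 + -3.23*i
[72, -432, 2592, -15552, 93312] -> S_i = 72*-6^i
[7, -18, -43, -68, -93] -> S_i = 7 + -25*i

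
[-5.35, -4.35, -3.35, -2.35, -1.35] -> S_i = -5.35 + 1.00*i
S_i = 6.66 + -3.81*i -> [6.66, 2.85, -0.96, -4.77, -8.58]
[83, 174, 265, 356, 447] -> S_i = 83 + 91*i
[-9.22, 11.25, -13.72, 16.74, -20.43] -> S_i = -9.22*(-1.22)^i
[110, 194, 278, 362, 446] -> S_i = 110 + 84*i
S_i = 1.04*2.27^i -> [1.04, 2.36, 5.36, 12.16, 27.61]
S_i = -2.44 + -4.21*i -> [-2.44, -6.65, -10.86, -15.07, -19.28]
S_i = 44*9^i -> [44, 396, 3564, 32076, 288684]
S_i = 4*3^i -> [4, 12, 36, 108, 324]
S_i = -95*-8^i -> [-95, 760, -6080, 48640, -389120]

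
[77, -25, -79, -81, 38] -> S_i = Random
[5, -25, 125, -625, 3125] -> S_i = 5*-5^i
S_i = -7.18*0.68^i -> [-7.18, -4.88, -3.32, -2.26, -1.54]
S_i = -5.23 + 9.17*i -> [-5.23, 3.94, 13.11, 22.28, 31.45]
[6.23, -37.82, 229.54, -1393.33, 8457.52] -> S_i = 6.23*(-6.07)^i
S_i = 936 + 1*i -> [936, 937, 938, 939, 940]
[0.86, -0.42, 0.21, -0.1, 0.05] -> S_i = 0.86*(-0.49)^i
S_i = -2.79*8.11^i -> [-2.79, -22.63, -183.5, -1488.22, -12069.45]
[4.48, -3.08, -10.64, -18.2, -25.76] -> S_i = 4.48 + -7.56*i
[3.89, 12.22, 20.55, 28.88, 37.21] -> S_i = 3.89 + 8.33*i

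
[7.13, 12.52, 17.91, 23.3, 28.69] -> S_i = 7.13 + 5.39*i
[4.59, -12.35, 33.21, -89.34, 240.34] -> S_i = 4.59*(-2.69)^i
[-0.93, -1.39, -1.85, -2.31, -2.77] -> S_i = -0.93 + -0.46*i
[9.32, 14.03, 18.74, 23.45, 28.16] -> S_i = 9.32 + 4.71*i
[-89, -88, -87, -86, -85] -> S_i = -89 + 1*i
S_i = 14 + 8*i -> [14, 22, 30, 38, 46]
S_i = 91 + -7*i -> [91, 84, 77, 70, 63]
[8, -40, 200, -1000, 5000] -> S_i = 8*-5^i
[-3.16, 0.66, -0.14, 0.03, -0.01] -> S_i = -3.16*(-0.21)^i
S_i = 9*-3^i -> [9, -27, 81, -243, 729]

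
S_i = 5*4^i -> [5, 20, 80, 320, 1280]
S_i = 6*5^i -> [6, 30, 150, 750, 3750]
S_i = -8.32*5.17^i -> [-8.32, -43.01, -222.38, -1149.73, -5944.09]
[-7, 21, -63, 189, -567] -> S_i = -7*-3^i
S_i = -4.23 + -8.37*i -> [-4.23, -12.6, -20.97, -29.34, -37.71]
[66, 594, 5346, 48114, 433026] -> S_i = 66*9^i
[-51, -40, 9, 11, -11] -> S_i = Random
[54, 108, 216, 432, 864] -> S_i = 54*2^i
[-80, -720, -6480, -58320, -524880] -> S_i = -80*9^i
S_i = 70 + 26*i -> [70, 96, 122, 148, 174]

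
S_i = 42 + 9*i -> [42, 51, 60, 69, 78]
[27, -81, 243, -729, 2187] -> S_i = 27*-3^i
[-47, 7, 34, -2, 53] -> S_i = Random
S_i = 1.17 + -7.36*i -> [1.17, -6.19, -13.55, -20.91, -28.27]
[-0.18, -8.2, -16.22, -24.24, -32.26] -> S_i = -0.18 + -8.02*i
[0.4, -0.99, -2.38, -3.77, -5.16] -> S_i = 0.40 + -1.39*i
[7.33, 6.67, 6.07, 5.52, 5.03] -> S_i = 7.33*0.91^i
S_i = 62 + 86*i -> [62, 148, 234, 320, 406]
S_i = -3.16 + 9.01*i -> [-3.16, 5.85, 14.86, 23.87, 32.88]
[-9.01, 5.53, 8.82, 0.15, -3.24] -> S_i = Random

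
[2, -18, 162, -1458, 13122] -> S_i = 2*-9^i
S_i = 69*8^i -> [69, 552, 4416, 35328, 282624]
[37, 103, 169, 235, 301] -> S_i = 37 + 66*i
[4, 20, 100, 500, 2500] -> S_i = 4*5^i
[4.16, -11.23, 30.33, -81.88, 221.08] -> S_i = 4.16*(-2.70)^i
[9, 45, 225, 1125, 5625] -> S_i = 9*5^i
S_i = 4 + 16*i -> [4, 20, 36, 52, 68]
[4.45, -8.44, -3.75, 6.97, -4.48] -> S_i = Random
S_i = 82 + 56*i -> [82, 138, 194, 250, 306]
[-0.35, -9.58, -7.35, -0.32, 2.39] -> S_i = Random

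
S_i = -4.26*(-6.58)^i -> [-4.26, 28.03, -184.44, 1213.63, -7985.7]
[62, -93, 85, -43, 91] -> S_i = Random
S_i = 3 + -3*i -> [3, 0, -3, -6, -9]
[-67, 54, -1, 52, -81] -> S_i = Random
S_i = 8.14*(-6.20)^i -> [8.14, -50.47, 312.9, -1939.99, 12027.94]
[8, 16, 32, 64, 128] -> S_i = 8*2^i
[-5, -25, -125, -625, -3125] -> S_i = -5*5^i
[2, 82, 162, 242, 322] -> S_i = 2 + 80*i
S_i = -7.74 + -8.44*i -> [-7.74, -16.18, -24.62, -33.06, -41.5]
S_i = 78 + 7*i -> [78, 85, 92, 99, 106]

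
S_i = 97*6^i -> [97, 582, 3492, 20952, 125712]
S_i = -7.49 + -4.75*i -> [-7.49, -12.24, -16.99, -21.74, -26.49]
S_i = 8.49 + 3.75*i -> [8.49, 12.24, 15.99, 19.74, 23.49]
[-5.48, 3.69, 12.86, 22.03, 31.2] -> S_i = -5.48 + 9.17*i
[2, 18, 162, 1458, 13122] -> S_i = 2*9^i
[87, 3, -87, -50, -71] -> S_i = Random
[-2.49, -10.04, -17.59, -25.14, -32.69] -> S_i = -2.49 + -7.55*i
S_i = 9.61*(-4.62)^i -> [9.61, -44.4, 205.12, -947.65, 4378.16]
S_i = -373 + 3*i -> [-373, -370, -367, -364, -361]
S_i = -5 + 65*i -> [-5, 60, 125, 190, 255]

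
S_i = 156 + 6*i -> [156, 162, 168, 174, 180]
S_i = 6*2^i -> [6, 12, 24, 48, 96]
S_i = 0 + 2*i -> [0, 2, 4, 6, 8]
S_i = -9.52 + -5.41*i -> [-9.52, -14.93, -20.34, -25.75, -31.16]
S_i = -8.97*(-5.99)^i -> [-8.97, 53.73, -321.84, 1927.85, -11547.81]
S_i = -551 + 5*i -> [-551, -546, -541, -536, -531]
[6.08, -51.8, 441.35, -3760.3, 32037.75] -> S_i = 6.08*(-8.52)^i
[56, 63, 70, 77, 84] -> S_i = 56 + 7*i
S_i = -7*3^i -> [-7, -21, -63, -189, -567]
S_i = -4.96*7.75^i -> [-4.96, -38.44, -297.91, -2308.8, -17893.22]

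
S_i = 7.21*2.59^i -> [7.21, 18.67, 48.37, 125.27, 324.44]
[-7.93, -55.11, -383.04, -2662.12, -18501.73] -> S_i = -7.93*6.95^i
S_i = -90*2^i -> [-90, -180, -360, -720, -1440]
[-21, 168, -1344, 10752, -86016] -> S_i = -21*-8^i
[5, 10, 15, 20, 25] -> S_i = 5 + 5*i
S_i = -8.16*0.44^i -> [-8.16, -3.59, -1.58, -0.7, -0.31]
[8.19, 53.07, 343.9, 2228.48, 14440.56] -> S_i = 8.19*6.48^i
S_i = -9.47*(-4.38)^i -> [-9.47, 41.48, -181.68, 795.74, -3485.35]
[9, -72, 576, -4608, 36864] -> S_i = 9*-8^i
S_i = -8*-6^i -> [-8, 48, -288, 1728, -10368]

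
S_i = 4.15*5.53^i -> [4.15, 22.95, 126.91, 701.82, 3881.04]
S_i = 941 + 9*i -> [941, 950, 959, 968, 977]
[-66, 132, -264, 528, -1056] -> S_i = -66*-2^i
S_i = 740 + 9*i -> [740, 749, 758, 767, 776]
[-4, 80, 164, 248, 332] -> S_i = -4 + 84*i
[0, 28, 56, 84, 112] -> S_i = 0 + 28*i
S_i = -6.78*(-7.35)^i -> [-6.78, 49.83, -366.27, 2692.1, -19786.96]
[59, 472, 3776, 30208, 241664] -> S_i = 59*8^i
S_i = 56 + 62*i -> [56, 118, 180, 242, 304]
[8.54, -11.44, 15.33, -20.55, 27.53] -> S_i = 8.54*(-1.34)^i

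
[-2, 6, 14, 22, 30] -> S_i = -2 + 8*i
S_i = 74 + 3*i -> [74, 77, 80, 83, 86]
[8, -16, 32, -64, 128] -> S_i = 8*-2^i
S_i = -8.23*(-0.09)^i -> [-8.23, 0.74, -0.07, 0.01, -0.0]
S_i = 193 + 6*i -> [193, 199, 205, 211, 217]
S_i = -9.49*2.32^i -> [-9.49, -22.02, -51.08, -118.5, -274.93]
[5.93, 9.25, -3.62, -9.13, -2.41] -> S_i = Random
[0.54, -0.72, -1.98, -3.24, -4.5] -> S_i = 0.54 + -1.26*i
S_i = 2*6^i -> [2, 12, 72, 432, 2592]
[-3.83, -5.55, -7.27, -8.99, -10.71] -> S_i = -3.83 + -1.72*i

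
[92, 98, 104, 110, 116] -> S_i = 92 + 6*i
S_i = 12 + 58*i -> [12, 70, 128, 186, 244]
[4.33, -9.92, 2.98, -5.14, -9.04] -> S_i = Random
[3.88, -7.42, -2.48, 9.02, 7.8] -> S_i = Random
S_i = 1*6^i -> [1, 6, 36, 216, 1296]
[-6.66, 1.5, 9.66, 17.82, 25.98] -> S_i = -6.66 + 8.16*i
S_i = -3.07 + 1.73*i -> [-3.07, -1.34, 0.39, 2.12, 3.85]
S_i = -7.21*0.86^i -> [-7.21, -6.2, -5.33, -4.59, -3.94]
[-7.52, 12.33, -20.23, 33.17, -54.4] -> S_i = -7.52*(-1.64)^i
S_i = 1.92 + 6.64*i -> [1.92, 8.56, 15.2, 21.84, 28.48]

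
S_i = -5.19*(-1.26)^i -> [-5.19, 6.54, -8.24, 10.38, -13.08]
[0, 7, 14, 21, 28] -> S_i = 0 + 7*i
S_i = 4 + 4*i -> [4, 8, 12, 16, 20]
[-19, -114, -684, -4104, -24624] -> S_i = -19*6^i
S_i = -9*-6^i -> [-9, 54, -324, 1944, -11664]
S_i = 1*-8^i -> [1, -8, 64, -512, 4096]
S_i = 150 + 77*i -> [150, 227, 304, 381, 458]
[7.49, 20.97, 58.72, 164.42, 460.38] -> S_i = 7.49*2.80^i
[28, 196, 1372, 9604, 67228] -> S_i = 28*7^i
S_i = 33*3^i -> [33, 99, 297, 891, 2673]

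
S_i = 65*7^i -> [65, 455, 3185, 22295, 156065]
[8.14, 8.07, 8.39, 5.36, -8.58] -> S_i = Random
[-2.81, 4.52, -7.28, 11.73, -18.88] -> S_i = -2.81*(-1.61)^i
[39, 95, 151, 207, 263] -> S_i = 39 + 56*i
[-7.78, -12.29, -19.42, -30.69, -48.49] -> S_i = -7.78*1.58^i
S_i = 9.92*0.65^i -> [9.92, 6.45, 4.19, 2.72, 1.77]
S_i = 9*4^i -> [9, 36, 144, 576, 2304]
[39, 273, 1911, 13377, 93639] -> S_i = 39*7^i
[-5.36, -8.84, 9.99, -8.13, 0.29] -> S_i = Random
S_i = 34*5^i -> [34, 170, 850, 4250, 21250]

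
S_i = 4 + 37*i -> [4, 41, 78, 115, 152]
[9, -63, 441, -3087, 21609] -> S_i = 9*-7^i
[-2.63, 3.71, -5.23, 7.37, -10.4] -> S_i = -2.63*(-1.41)^i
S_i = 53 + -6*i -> [53, 47, 41, 35, 29]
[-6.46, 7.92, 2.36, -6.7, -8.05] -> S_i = Random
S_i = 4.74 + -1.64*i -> [4.74, 3.1, 1.46, -0.18, -1.82]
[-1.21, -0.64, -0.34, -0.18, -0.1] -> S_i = -1.21*0.53^i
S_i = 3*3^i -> [3, 9, 27, 81, 243]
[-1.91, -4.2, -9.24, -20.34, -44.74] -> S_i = -1.91*2.20^i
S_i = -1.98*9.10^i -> [-1.98, -18.02, -163.96, -1492.07, -13577.84]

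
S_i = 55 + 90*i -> [55, 145, 235, 325, 415]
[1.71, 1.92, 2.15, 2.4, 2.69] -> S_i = 1.71*1.12^i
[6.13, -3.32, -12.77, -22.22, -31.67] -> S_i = 6.13 + -9.45*i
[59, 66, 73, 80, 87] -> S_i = 59 + 7*i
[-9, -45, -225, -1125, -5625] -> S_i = -9*5^i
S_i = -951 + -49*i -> [-951, -1000, -1049, -1098, -1147]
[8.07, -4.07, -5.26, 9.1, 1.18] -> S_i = Random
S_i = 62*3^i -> [62, 186, 558, 1674, 5022]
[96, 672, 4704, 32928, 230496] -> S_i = 96*7^i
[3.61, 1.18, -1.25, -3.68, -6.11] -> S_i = 3.61 + -2.43*i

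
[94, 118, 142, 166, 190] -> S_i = 94 + 24*i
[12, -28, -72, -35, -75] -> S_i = Random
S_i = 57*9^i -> [57, 513, 4617, 41553, 373977]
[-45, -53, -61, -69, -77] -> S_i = -45 + -8*i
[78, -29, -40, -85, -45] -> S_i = Random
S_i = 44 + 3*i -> [44, 47, 50, 53, 56]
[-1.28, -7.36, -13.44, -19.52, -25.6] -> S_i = -1.28 + -6.08*i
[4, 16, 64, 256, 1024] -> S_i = 4*4^i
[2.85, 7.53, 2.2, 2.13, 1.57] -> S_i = Random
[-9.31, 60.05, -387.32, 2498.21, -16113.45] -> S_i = -9.31*(-6.45)^i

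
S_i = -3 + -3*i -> [-3, -6, -9, -12, -15]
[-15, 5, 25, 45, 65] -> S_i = -15 + 20*i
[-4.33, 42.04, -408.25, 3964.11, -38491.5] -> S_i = -4.33*(-9.71)^i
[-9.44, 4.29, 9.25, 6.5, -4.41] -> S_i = Random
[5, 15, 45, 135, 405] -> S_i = 5*3^i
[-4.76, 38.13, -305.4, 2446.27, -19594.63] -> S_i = -4.76*(-8.01)^i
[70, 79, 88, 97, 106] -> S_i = 70 + 9*i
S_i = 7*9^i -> [7, 63, 567, 5103, 45927]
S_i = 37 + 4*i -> [37, 41, 45, 49, 53]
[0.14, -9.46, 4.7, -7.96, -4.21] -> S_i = Random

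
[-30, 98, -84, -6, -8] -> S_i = Random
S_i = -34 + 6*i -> [-34, -28, -22, -16, -10]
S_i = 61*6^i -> [61, 366, 2196, 13176, 79056]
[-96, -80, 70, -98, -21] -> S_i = Random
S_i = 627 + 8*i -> [627, 635, 643, 651, 659]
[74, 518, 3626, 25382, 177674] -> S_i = 74*7^i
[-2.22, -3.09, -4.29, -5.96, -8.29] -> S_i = -2.22*1.39^i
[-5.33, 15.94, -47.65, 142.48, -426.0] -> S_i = -5.33*(-2.99)^i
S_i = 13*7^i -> [13, 91, 637, 4459, 31213]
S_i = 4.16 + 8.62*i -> [4.16, 12.78, 21.4, 30.02, 38.64]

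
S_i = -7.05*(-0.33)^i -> [-7.05, 2.33, -0.77, 0.25, -0.08]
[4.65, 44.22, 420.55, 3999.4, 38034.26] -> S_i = 4.65*9.51^i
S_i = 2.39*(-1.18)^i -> [2.39, -2.82, 3.33, -3.93, 4.63]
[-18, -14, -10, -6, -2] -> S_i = -18 + 4*i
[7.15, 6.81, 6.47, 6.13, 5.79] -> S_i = 7.15 + -0.34*i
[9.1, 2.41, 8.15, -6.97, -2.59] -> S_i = Random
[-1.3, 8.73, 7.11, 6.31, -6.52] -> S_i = Random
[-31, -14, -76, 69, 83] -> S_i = Random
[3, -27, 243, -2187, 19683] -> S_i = 3*-9^i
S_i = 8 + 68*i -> [8, 76, 144, 212, 280]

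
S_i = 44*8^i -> [44, 352, 2816, 22528, 180224]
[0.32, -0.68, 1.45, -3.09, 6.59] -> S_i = 0.32*(-2.13)^i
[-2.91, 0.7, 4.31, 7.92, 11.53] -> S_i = -2.91 + 3.61*i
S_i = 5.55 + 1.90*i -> [5.55, 7.45, 9.35, 11.25, 13.15]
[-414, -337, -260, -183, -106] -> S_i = -414 + 77*i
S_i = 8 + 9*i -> [8, 17, 26, 35, 44]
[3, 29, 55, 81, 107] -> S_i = 3 + 26*i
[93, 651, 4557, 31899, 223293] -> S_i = 93*7^i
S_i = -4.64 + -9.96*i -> [-4.64, -14.6, -24.56, -34.52, -44.48]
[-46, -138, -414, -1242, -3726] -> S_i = -46*3^i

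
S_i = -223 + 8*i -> [-223, -215, -207, -199, -191]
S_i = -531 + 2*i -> [-531, -529, -527, -525, -523]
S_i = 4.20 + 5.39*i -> [4.2, 9.59, 14.98, 20.37, 25.76]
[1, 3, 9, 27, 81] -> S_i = 1*3^i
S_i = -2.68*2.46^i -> [-2.68, -6.59, -16.22, -39.9, -98.15]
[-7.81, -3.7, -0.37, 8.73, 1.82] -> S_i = Random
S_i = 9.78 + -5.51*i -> [9.78, 4.27, -1.24, -6.75, -12.26]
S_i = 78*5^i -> [78, 390, 1950, 9750, 48750]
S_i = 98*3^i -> [98, 294, 882, 2646, 7938]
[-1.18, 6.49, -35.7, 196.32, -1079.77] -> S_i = -1.18*(-5.50)^i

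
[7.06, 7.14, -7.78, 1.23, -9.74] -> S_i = Random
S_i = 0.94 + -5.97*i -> [0.94, -5.03, -11.0, -16.97, -22.94]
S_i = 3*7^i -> [3, 21, 147, 1029, 7203]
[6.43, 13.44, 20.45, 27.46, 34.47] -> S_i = 6.43 + 7.01*i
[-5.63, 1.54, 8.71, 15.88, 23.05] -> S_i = -5.63 + 7.17*i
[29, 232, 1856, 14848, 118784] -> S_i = 29*8^i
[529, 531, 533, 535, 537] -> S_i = 529 + 2*i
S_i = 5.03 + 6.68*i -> [5.03, 11.71, 18.39, 25.07, 31.75]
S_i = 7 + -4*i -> [7, 3, -1, -5, -9]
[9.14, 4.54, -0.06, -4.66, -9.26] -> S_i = 9.14 + -4.60*i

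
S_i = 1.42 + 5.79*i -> [1.42, 7.21, 13.0, 18.79, 24.58]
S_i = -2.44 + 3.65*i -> [-2.44, 1.21, 4.86, 8.51, 12.16]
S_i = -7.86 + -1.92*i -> [-7.86, -9.78, -11.7, -13.62, -15.54]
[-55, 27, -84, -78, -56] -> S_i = Random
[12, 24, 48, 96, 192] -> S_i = 12*2^i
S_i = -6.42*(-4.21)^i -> [-6.42, 27.03, -113.79, 479.05, -2016.8]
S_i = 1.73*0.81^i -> [1.73, 1.4, 1.14, 0.92, 0.74]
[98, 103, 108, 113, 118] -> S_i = 98 + 5*i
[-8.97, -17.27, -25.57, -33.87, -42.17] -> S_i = -8.97 + -8.30*i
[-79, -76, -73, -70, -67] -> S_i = -79 + 3*i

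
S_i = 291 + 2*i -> [291, 293, 295, 297, 299]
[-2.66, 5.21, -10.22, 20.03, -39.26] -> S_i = -2.66*(-1.96)^i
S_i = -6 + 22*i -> [-6, 16, 38, 60, 82]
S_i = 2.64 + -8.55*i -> [2.64, -5.91, -14.46, -23.01, -31.56]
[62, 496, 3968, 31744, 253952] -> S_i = 62*8^i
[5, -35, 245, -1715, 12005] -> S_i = 5*-7^i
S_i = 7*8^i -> [7, 56, 448, 3584, 28672]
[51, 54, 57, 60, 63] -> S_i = 51 + 3*i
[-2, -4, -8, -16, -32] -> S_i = -2*2^i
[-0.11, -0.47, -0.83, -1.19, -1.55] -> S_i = -0.11 + -0.36*i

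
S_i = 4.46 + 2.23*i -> [4.46, 6.69, 8.92, 11.15, 13.38]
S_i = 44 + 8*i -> [44, 52, 60, 68, 76]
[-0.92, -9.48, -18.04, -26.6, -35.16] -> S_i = -0.92 + -8.56*i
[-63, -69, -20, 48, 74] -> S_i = Random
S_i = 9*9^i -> [9, 81, 729, 6561, 59049]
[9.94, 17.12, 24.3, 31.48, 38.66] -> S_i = 9.94 + 7.18*i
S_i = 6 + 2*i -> [6, 8, 10, 12, 14]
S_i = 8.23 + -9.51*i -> [8.23, -1.28, -10.79, -20.3, -29.81]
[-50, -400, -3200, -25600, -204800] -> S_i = -50*8^i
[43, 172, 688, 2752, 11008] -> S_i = 43*4^i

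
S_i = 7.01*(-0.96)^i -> [7.01, -6.73, 6.46, -6.2, 5.95]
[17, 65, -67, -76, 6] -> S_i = Random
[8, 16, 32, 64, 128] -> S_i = 8*2^i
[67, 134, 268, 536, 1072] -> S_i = 67*2^i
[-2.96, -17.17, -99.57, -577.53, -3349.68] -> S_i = -2.96*5.80^i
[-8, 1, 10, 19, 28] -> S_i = -8 + 9*i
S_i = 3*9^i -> [3, 27, 243, 2187, 19683]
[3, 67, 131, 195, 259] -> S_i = 3 + 64*i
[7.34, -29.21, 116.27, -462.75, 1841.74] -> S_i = 7.34*(-3.98)^i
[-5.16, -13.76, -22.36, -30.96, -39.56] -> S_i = -5.16 + -8.60*i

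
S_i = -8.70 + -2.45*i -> [-8.7, -11.15, -13.6, -16.05, -18.5]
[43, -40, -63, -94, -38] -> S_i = Random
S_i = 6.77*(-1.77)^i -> [6.77, -11.98, 21.21, -37.54, 66.45]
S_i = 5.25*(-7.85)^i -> [5.25, -41.21, 323.52, -2539.62, 19936.0]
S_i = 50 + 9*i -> [50, 59, 68, 77, 86]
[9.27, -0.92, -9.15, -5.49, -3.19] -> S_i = Random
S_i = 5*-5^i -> [5, -25, 125, -625, 3125]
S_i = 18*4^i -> [18, 72, 288, 1152, 4608]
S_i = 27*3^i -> [27, 81, 243, 729, 2187]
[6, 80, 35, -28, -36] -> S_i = Random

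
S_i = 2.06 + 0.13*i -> [2.06, 2.19, 2.32, 2.45, 2.58]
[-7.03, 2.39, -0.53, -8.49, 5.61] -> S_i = Random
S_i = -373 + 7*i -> [-373, -366, -359, -352, -345]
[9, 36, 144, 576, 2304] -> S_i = 9*4^i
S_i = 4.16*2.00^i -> [4.16, 8.32, 16.64, 33.28, 66.56]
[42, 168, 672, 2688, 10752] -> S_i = 42*4^i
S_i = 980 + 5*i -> [980, 985, 990, 995, 1000]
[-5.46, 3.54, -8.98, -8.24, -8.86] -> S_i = Random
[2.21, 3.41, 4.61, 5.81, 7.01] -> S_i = 2.21 + 1.20*i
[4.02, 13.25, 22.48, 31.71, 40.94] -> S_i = 4.02 + 9.23*i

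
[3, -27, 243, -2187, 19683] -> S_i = 3*-9^i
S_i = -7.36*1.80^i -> [-7.36, -13.25, -23.85, -42.92, -77.26]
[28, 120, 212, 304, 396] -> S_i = 28 + 92*i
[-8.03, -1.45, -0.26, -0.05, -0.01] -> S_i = -8.03*0.18^i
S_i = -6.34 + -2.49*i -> [-6.34, -8.83, -11.32, -13.81, -16.3]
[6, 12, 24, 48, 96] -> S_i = 6*2^i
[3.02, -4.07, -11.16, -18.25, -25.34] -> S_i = 3.02 + -7.09*i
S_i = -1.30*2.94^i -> [-1.3, -3.82, -11.24, -33.04, -97.13]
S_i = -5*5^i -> [-5, -25, -125, -625, -3125]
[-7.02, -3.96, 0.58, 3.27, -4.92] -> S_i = Random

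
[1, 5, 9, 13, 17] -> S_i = 1 + 4*i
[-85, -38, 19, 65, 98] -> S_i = Random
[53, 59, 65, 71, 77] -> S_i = 53 + 6*i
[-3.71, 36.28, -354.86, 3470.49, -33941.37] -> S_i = -3.71*(-9.78)^i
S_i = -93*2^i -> [-93, -186, -372, -744, -1488]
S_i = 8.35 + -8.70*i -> [8.35, -0.35, -9.05, -17.75, -26.45]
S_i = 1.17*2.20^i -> [1.17, 2.57, 5.66, 12.46, 27.41]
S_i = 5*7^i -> [5, 35, 245, 1715, 12005]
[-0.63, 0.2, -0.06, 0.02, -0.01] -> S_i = -0.63*(-0.32)^i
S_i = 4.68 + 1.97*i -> [4.68, 6.65, 8.62, 10.59, 12.56]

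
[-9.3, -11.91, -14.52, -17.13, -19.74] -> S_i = -9.30 + -2.61*i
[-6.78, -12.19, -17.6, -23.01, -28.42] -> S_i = -6.78 + -5.41*i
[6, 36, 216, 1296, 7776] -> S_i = 6*6^i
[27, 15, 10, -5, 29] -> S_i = Random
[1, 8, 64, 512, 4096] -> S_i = 1*8^i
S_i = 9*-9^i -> [9, -81, 729, -6561, 59049]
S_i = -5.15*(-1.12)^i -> [-5.15, 5.77, -6.46, 7.24, -8.1]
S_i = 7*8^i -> [7, 56, 448, 3584, 28672]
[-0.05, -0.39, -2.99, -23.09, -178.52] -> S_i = -0.05*7.73^i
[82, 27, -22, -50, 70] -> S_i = Random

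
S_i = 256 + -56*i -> [256, 200, 144, 88, 32]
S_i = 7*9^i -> [7, 63, 567, 5103, 45927]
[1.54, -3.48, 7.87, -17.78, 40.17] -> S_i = 1.54*(-2.26)^i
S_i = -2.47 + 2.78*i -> [-2.47, 0.31, 3.09, 5.87, 8.65]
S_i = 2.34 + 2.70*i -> [2.34, 5.04, 7.74, 10.44, 13.14]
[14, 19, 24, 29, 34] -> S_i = 14 + 5*i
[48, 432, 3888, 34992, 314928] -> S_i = 48*9^i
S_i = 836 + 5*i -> [836, 841, 846, 851, 856]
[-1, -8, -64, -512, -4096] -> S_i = -1*8^i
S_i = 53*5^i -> [53, 265, 1325, 6625, 33125]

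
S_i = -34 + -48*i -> [-34, -82, -130, -178, -226]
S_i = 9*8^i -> [9, 72, 576, 4608, 36864]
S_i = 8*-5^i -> [8, -40, 200, -1000, 5000]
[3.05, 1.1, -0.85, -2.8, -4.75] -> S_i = 3.05 + -1.95*i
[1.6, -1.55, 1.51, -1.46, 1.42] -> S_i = 1.60*(-0.97)^i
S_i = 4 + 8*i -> [4, 12, 20, 28, 36]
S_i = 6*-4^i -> [6, -24, 96, -384, 1536]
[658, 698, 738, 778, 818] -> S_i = 658 + 40*i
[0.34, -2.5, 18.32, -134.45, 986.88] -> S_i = 0.34*(-7.34)^i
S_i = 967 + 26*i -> [967, 993, 1019, 1045, 1071]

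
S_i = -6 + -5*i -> [-6, -11, -16, -21, -26]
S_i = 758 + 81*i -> [758, 839, 920, 1001, 1082]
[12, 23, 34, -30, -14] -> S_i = Random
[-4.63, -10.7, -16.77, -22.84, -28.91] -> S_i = -4.63 + -6.07*i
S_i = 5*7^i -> [5, 35, 245, 1715, 12005]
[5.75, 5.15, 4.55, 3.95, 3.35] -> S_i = 5.75 + -0.60*i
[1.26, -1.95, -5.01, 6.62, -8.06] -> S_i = Random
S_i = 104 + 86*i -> [104, 190, 276, 362, 448]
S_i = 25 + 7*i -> [25, 32, 39, 46, 53]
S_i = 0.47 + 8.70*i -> [0.47, 9.17, 17.87, 26.57, 35.27]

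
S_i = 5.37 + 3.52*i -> [5.37, 8.89, 12.41, 15.93, 19.45]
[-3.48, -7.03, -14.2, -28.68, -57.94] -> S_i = -3.48*2.02^i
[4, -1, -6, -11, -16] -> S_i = 4 + -5*i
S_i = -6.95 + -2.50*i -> [-6.95, -9.45, -11.95, -14.45, -16.95]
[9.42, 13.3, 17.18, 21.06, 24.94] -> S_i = 9.42 + 3.88*i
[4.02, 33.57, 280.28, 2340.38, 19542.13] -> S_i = 4.02*8.35^i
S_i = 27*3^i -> [27, 81, 243, 729, 2187]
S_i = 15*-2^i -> [15, -30, 60, -120, 240]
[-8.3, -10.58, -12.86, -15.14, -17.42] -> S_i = -8.30 + -2.28*i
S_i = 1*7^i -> [1, 7, 49, 343, 2401]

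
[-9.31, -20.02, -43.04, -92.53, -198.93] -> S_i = -9.31*2.15^i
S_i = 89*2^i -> [89, 178, 356, 712, 1424]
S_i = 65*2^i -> [65, 130, 260, 520, 1040]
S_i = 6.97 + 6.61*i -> [6.97, 13.58, 20.19, 26.8, 33.41]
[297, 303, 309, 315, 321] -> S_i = 297 + 6*i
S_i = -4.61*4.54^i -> [-4.61, -20.93, -95.02, -431.39, -1958.5]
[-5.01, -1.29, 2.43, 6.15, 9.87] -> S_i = -5.01 + 3.72*i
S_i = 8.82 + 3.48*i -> [8.82, 12.3, 15.78, 19.26, 22.74]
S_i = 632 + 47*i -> [632, 679, 726, 773, 820]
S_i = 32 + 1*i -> [32, 33, 34, 35, 36]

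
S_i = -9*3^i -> [-9, -27, -81, -243, -729]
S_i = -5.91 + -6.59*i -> [-5.91, -12.5, -19.09, -25.68, -32.27]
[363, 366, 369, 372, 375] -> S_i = 363 + 3*i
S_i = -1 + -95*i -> [-1, -96, -191, -286, -381]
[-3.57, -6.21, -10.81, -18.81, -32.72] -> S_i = -3.57*1.74^i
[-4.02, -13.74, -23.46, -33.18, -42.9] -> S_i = -4.02 + -9.72*i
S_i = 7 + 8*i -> [7, 15, 23, 31, 39]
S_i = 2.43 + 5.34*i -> [2.43, 7.77, 13.11, 18.45, 23.79]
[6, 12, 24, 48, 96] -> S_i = 6*2^i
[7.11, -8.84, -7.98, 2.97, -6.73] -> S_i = Random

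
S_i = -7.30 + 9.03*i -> [-7.3, 1.73, 10.76, 19.79, 28.82]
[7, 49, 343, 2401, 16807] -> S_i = 7*7^i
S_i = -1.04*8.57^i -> [-1.04, -8.91, -76.38, -654.6, -5609.92]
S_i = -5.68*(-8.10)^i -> [-5.68, 46.01, -372.66, 3018.58, -24450.54]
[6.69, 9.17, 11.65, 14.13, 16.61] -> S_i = 6.69 + 2.48*i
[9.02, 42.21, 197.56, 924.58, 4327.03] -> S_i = 9.02*4.68^i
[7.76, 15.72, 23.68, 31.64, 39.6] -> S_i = 7.76 + 7.96*i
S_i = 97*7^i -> [97, 679, 4753, 33271, 232897]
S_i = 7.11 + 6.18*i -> [7.11, 13.29, 19.47, 25.65, 31.83]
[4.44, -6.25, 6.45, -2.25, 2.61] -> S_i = Random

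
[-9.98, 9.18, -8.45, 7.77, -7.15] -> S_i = -9.98*(-0.92)^i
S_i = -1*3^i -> [-1, -3, -9, -27, -81]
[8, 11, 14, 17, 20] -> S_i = 8 + 3*i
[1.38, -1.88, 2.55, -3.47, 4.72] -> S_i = 1.38*(-1.36)^i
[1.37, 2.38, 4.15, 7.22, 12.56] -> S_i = 1.37*1.74^i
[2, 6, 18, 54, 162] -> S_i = 2*3^i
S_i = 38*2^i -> [38, 76, 152, 304, 608]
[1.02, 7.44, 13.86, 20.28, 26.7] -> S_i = 1.02 + 6.42*i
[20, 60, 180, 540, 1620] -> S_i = 20*3^i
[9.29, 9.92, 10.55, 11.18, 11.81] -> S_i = 9.29 + 0.63*i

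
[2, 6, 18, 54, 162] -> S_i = 2*3^i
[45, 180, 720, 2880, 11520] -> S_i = 45*4^i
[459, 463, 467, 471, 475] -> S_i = 459 + 4*i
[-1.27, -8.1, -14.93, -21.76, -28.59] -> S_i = -1.27 + -6.83*i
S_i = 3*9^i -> [3, 27, 243, 2187, 19683]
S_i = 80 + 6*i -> [80, 86, 92, 98, 104]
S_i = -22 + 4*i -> [-22, -18, -14, -10, -6]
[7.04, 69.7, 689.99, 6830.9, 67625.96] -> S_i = 7.04*9.90^i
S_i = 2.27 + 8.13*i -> [2.27, 10.4, 18.53, 26.66, 34.79]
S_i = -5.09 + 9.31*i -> [-5.09, 4.22, 13.53, 22.84, 32.15]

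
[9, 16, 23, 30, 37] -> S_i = 9 + 7*i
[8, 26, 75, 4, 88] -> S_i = Random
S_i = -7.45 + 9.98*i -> [-7.45, 2.53, 12.51, 22.49, 32.47]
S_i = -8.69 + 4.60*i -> [-8.69, -4.09, 0.51, 5.11, 9.71]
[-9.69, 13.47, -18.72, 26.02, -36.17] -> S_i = -9.69*(-1.39)^i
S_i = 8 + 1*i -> [8, 9, 10, 11, 12]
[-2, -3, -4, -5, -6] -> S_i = -2 + -1*i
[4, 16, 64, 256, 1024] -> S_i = 4*4^i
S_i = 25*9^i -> [25, 225, 2025, 18225, 164025]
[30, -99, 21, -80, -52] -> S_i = Random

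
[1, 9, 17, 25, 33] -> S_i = 1 + 8*i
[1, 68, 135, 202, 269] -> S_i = 1 + 67*i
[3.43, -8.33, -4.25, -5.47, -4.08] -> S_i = Random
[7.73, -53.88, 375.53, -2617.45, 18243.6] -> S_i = 7.73*(-6.97)^i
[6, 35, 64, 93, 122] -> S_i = 6 + 29*i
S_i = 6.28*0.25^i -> [6.28, 1.57, 0.39, 0.1, 0.02]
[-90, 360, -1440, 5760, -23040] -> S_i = -90*-4^i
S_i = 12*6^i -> [12, 72, 432, 2592, 15552]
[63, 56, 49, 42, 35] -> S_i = 63 + -7*i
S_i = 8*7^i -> [8, 56, 392, 2744, 19208]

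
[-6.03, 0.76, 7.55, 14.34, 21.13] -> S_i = -6.03 + 6.79*i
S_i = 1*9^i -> [1, 9, 81, 729, 6561]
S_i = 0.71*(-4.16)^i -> [0.71, -2.95, 12.29, -51.11, 212.63]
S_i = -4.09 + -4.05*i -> [-4.09, -8.14, -12.19, -16.24, -20.29]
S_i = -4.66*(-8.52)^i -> [-4.66, 39.7, -338.27, 2882.07, -24555.25]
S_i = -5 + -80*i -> [-5, -85, -165, -245, -325]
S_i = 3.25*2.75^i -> [3.25, 8.94, 24.58, 67.59, 185.87]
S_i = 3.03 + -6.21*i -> [3.03, -3.18, -9.39, -15.6, -21.81]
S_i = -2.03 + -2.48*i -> [-2.03, -4.51, -6.99, -9.47, -11.95]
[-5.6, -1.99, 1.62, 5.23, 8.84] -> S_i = -5.60 + 3.61*i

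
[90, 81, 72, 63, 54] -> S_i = 90 + -9*i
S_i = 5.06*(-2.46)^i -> [5.06, -12.45, 30.62, -75.33, 185.31]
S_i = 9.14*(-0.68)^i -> [9.14, -6.22, 4.23, -2.87, 1.95]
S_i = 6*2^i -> [6, 12, 24, 48, 96]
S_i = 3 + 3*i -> [3, 6, 9, 12, 15]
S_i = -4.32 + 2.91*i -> [-4.32, -1.41, 1.5, 4.41, 7.32]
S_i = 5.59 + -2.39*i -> [5.59, 3.2, 0.81, -1.58, -3.97]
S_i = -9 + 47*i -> [-9, 38, 85, 132, 179]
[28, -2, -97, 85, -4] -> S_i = Random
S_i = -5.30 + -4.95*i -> [-5.3, -10.25, -15.2, -20.15, -25.1]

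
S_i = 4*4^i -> [4, 16, 64, 256, 1024]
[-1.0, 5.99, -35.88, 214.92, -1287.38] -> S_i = -1.00*(-5.99)^i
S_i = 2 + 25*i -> [2, 27, 52, 77, 102]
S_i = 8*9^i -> [8, 72, 648, 5832, 52488]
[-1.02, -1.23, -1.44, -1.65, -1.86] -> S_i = -1.02 + -0.21*i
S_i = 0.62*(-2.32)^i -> [0.62, -1.44, 3.34, -7.74, 17.96]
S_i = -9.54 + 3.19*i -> [-9.54, -6.35, -3.16, 0.03, 3.22]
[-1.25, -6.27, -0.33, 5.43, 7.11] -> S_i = Random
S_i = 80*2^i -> [80, 160, 320, 640, 1280]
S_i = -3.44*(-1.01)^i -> [-3.44, 3.47, -3.51, 3.54, -3.58]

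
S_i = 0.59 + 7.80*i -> [0.59, 8.39, 16.19, 23.99, 31.79]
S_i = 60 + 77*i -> [60, 137, 214, 291, 368]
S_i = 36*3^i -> [36, 108, 324, 972, 2916]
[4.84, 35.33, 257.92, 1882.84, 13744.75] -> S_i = 4.84*7.30^i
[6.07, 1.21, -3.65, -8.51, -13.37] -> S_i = 6.07 + -4.86*i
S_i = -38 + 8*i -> [-38, -30, -22, -14, -6]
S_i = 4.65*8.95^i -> [4.65, 41.62, 372.48, 3333.67, 29836.31]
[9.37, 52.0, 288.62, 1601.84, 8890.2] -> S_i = 9.37*5.55^i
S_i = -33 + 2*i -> [-33, -31, -29, -27, -25]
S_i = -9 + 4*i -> [-9, -5, -1, 3, 7]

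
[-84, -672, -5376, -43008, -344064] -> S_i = -84*8^i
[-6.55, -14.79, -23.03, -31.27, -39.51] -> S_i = -6.55 + -8.24*i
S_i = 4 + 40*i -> [4, 44, 84, 124, 164]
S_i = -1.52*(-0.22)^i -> [-1.52, 0.33, -0.07, 0.02, -0.0]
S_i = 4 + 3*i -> [4, 7, 10, 13, 16]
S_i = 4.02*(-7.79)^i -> [4.02, -31.32, 243.95, -1900.37, 14803.89]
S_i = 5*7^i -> [5, 35, 245, 1715, 12005]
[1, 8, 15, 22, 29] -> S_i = 1 + 7*i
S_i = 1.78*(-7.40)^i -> [1.78, -13.17, 97.47, -721.3, 5337.61]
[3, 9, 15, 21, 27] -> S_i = 3 + 6*i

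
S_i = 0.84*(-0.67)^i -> [0.84, -0.56, 0.38, -0.25, 0.17]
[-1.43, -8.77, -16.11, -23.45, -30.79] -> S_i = -1.43 + -7.34*i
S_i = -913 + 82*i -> [-913, -831, -749, -667, -585]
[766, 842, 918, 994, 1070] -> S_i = 766 + 76*i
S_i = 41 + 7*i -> [41, 48, 55, 62, 69]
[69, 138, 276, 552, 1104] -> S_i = 69*2^i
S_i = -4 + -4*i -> [-4, -8, -12, -16, -20]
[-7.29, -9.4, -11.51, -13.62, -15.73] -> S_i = -7.29 + -2.11*i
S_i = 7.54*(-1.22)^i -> [7.54, -9.2, 11.22, -13.69, 16.7]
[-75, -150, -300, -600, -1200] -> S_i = -75*2^i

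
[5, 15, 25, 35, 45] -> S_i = 5 + 10*i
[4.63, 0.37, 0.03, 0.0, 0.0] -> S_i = 4.63*0.08^i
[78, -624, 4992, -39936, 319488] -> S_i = 78*-8^i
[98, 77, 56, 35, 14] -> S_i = 98 + -21*i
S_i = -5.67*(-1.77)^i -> [-5.67, 10.04, -17.76, 31.44, -55.65]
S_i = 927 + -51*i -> [927, 876, 825, 774, 723]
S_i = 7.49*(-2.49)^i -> [7.49, -18.65, 46.44, -115.63, 287.92]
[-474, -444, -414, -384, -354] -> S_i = -474 + 30*i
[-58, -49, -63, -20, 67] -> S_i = Random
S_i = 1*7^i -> [1, 7, 49, 343, 2401]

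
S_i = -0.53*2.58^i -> [-0.53, -1.37, -3.53, -9.1, -23.48]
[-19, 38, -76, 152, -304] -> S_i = -19*-2^i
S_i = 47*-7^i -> [47, -329, 2303, -16121, 112847]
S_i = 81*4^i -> [81, 324, 1296, 5184, 20736]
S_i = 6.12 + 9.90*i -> [6.12, 16.02, 25.92, 35.82, 45.72]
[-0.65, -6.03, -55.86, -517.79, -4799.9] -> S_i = -0.65*9.27^i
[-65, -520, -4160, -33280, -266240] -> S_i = -65*8^i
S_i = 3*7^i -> [3, 21, 147, 1029, 7203]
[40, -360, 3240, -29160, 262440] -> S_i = 40*-9^i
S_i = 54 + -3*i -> [54, 51, 48, 45, 42]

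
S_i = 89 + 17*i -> [89, 106, 123, 140, 157]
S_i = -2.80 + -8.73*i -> [-2.8, -11.53, -20.26, -28.99, -37.72]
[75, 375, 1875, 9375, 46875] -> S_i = 75*5^i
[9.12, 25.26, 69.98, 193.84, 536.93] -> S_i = 9.12*2.77^i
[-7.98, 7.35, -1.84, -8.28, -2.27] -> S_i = Random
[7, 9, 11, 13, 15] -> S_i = 7 + 2*i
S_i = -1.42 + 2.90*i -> [-1.42, 1.48, 4.38, 7.28, 10.18]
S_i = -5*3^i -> [-5, -15, -45, -135, -405]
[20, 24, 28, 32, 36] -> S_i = 20 + 4*i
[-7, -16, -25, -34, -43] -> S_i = -7 + -9*i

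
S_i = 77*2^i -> [77, 154, 308, 616, 1232]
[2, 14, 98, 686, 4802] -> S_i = 2*7^i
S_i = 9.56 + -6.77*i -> [9.56, 2.79, -3.98, -10.75, -17.52]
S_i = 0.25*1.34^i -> [0.25, 0.34, 0.45, 0.6, 0.81]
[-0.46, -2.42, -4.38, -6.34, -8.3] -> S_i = -0.46 + -1.96*i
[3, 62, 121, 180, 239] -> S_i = 3 + 59*i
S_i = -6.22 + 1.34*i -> [-6.22, -4.88, -3.54, -2.2, -0.86]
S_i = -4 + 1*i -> [-4, -3, -2, -1, 0]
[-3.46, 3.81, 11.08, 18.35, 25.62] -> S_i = -3.46 + 7.27*i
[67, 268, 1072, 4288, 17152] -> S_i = 67*4^i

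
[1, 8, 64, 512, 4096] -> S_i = 1*8^i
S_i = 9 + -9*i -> [9, 0, -9, -18, -27]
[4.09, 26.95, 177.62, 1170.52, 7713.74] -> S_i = 4.09*6.59^i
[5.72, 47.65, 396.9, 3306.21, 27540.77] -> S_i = 5.72*8.33^i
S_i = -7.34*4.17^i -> [-7.34, -30.61, -127.63, -532.24, -2219.42]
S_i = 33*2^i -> [33, 66, 132, 264, 528]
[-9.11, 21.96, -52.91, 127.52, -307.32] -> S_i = -9.11*(-2.41)^i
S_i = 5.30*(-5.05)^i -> [5.3, -26.76, 135.16, -682.57, 3447.0]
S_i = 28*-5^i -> [28, -140, 700, -3500, 17500]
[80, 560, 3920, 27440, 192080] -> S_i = 80*7^i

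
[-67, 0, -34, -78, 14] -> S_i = Random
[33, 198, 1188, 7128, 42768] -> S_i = 33*6^i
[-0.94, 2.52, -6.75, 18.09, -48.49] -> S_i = -0.94*(-2.68)^i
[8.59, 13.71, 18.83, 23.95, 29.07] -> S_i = 8.59 + 5.12*i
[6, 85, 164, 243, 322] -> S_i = 6 + 79*i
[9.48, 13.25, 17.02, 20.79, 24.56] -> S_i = 9.48 + 3.77*i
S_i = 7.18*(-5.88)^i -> [7.18, -42.22, 248.24, -1459.68, 8582.89]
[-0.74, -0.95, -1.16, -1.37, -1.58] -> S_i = -0.74 + -0.21*i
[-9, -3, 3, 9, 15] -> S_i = -9 + 6*i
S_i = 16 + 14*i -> [16, 30, 44, 58, 72]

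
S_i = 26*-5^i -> [26, -130, 650, -3250, 16250]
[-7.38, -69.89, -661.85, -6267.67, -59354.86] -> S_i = -7.38*9.47^i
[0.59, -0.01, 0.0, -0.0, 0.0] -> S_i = 0.59*(-0.02)^i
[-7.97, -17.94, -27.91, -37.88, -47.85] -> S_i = -7.97 + -9.97*i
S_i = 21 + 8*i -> [21, 29, 37, 45, 53]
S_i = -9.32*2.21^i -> [-9.32, -20.6, -45.52, -100.6, -222.32]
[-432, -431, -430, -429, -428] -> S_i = -432 + 1*i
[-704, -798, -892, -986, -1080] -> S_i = -704 + -94*i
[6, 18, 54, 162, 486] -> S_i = 6*3^i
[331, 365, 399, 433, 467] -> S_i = 331 + 34*i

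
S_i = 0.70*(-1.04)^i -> [0.7, -0.73, 0.76, -0.79, 0.82]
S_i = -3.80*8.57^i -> [-3.8, -32.57, -279.09, -2391.81, -20497.78]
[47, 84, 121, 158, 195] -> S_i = 47 + 37*i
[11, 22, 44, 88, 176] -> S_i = 11*2^i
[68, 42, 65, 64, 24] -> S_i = Random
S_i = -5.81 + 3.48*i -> [-5.81, -2.33, 1.15, 4.63, 8.11]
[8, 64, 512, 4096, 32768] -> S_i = 8*8^i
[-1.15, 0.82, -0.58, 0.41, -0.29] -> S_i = -1.15*(-0.71)^i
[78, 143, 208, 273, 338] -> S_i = 78 + 65*i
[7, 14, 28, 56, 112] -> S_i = 7*2^i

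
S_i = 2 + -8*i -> [2, -6, -14, -22, -30]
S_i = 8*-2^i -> [8, -16, 32, -64, 128]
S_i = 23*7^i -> [23, 161, 1127, 7889, 55223]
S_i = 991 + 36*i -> [991, 1027, 1063, 1099, 1135]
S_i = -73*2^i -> [-73, -146, -292, -584, -1168]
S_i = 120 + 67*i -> [120, 187, 254, 321, 388]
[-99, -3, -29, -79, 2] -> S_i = Random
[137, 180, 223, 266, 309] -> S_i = 137 + 43*i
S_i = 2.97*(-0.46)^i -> [2.97, -1.37, 0.63, -0.29, 0.13]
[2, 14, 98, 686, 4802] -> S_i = 2*7^i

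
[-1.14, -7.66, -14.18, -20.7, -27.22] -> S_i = -1.14 + -6.52*i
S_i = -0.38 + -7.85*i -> [-0.38, -8.23, -16.08, -23.93, -31.78]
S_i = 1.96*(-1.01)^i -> [1.96, -1.98, 2.0, -2.02, 2.04]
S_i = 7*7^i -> [7, 49, 343, 2401, 16807]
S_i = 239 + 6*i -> [239, 245, 251, 257, 263]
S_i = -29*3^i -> [-29, -87, -261, -783, -2349]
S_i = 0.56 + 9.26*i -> [0.56, 9.82, 19.08, 28.34, 37.6]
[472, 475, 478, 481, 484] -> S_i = 472 + 3*i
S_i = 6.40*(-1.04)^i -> [6.4, -6.66, 6.92, -7.2, 7.49]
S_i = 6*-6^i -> [6, -36, 216, -1296, 7776]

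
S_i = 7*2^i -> [7, 14, 28, 56, 112]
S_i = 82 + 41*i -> [82, 123, 164, 205, 246]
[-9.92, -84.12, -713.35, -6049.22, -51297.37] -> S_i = -9.92*8.48^i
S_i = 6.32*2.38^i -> [6.32, 15.04, 35.8, 85.2, 202.78]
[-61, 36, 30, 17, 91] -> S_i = Random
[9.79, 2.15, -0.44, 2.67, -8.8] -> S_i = Random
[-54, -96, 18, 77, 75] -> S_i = Random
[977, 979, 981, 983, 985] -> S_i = 977 + 2*i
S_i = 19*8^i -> [19, 152, 1216, 9728, 77824]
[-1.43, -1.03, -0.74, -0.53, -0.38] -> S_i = -1.43*0.72^i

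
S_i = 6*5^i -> [6, 30, 150, 750, 3750]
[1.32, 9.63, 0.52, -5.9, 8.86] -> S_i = Random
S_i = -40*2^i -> [-40, -80, -160, -320, -640]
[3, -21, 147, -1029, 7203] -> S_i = 3*-7^i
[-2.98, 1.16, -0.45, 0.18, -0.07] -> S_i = -2.98*(-0.39)^i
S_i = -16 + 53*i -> [-16, 37, 90, 143, 196]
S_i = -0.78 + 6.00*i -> [-0.78, 5.22, 11.22, 17.22, 23.22]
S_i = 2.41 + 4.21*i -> [2.41, 6.62, 10.83, 15.04, 19.25]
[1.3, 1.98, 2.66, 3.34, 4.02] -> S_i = 1.30 + 0.68*i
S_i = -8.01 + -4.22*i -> [-8.01, -12.23, -16.45, -20.67, -24.89]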